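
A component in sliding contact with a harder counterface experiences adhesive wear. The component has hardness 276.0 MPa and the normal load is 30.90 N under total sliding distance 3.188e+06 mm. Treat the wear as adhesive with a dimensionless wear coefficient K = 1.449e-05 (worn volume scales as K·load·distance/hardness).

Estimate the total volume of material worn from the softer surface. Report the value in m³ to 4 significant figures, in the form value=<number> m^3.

value=5.172e-09 m^3

Each operation maintains full precision. The intermediates are displayed rounded. Rounded just once: four significant figures.
Distance L = 3.188e+06 mm = 3188 m.
Hardness H = 276.0 MPa = 2.760e+08 Pa.
As SI base values: W = 30.90 N, H = 2.760e+08 Pa, K = 1.449e-05.
By Archard's law, V = K·W·L/H = 1.449e-05 · 30.90 · 3188 / 2.760e+08 = 5.172e-09 m³.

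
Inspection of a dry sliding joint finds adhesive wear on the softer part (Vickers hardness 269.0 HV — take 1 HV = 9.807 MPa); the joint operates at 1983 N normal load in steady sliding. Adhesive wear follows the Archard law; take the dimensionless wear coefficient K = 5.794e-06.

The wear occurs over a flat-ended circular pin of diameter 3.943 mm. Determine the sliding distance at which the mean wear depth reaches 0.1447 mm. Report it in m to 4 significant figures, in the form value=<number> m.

Every step maintains full float precision; printed values are rounded; a lone final rounding, at 4 significant figures.
Hardness H = 269.0 HV × 9.807 MPa/HV = 2638 MPa = 2.638e+09 Pa.
Pin diameter d = 3.943 mm = 0.003943 m. Contact area A = π·d²/4 = π·(0.003943 m)²/4 = 1.221e-05 m².
Depth limit h_lim = 0.1447 mm = 1.447e-04 m.
Expressed in SI base units: W = 1983 N, H = 2.638e+09 Pa, K = 5.794e-06.
Limit volume V_lim = h_lim·A = 1.447e-04 · 1.221e-05 = 1.767e-09 m³.
So the life L = V_lim·H/(K·W) = 1.767e-09 · 2.638e+09 / (5.794e-06 · 1983) = 405.7 m.

value=405.7 m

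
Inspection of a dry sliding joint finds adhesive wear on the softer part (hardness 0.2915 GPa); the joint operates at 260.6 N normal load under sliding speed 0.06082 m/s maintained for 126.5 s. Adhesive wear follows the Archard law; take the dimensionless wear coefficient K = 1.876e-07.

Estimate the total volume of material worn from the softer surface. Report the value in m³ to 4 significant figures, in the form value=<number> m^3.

Intermediates are printed rounded, and the algebra keeps exact precision. Rounded just once: four significant digits.
Convert: Distance covered L = v·t = 0.06082 m/s × 126.5 s = 7.694 m.
Convert: Hardness H = 0.2915 GPa = 2.915e+08 Pa.
SI base units throughout: W = 260.6 N, H = 2.915e+08 Pa, K = 1.876e-07.
The Archard volume V = K·W·L/H = 1.876e-07 · 260.6 · 7.694 / 2.915e+08 = 1.290e-12 m³.

value=1.290e-12 m^3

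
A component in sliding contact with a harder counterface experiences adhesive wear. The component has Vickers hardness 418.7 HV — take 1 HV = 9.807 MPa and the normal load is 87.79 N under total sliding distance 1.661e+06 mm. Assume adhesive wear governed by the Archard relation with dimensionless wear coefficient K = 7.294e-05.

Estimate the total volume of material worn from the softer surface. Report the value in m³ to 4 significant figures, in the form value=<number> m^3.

value=2.590e-09 m^3

The intermediates are shown rounded — all working math keeps full float precision — one final rounding, at four significant digits.
Total distance L = 1.661e+06 mm = 1661 m.
Hardness H = 418.7 HV × 9.807 MPa/HV = 4106 MPa = 4.106e+09 Pa.
In SI base units, W = 87.79 N, H = 4.106e+09 Pa, K = 7.294e-05.
Archard relation: V = K·W·L/H = 7.294e-05 · 87.79 · 1661 / 4.106e+09 = 2.590e-09 m³.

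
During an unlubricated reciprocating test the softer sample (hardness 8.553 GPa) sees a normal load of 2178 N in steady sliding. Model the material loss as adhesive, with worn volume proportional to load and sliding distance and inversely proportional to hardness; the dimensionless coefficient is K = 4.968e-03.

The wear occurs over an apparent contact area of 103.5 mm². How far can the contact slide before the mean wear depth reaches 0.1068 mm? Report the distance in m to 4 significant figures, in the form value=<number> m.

Printed values are rounded. The algebra holds exact precision; one last rounding, at four significant figures.
Hardness H = 8.553 GPa = 8.553e+09 Pa.
Contact area A = 103.5 mm² = 1.035e-04 m².
Depth limit h_lim = 0.1068 mm = 1.068e-04 m.
As SI base values: W = 2178 N, H = 8.553e+09 Pa, K = 4.968e-03.
Limit volume V_lim = h_lim·A = 1.068e-04 · 1.035e-04 = 1.105e-08 m³.
Thus life L = V_lim·H/(K·W) = 1.105e-08 · 8.553e+09 / (4.968e-03 · 2178) = 8.738 m.

value=8.738 m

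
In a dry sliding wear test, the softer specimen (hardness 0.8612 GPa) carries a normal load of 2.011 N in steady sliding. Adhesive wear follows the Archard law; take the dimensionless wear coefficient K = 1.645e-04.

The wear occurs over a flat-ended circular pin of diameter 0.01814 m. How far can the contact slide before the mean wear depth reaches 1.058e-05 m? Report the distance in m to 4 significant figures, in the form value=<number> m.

Shown intermediates are rounded. The algebra runs at full precision; rounded just once to 4 significant digits.
Hardness H = 0.8612 GPa = 8.612e+08 Pa.
Contact area A = π·d²/4 = π·(0.01814 m)²/4 = 2.584e-04 m².
In SI base units: W = 2.011 N, H = 8.612e+08 Pa, K = 1.645e-04.
Limit volume V_lim = h_lim·A = 1.058e-05 · 2.584e-04 = 2.734e-09 m³.
So the life L = V_lim·H/(K·W) = 2.734e-09 · 8.612e+08 / (1.645e-04 · 2.011) = 7118 m.

value=7118 m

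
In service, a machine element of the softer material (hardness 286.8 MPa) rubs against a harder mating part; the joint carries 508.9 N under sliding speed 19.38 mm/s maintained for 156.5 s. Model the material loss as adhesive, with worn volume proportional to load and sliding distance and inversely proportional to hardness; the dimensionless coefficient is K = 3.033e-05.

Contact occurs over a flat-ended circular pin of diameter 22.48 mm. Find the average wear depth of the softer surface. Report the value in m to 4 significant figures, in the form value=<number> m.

value=4.113e-07 m

Intermediates are shown rounded; the algebra maintains exact precision; a lone final rounding to four significant digits.
Convert: Sliding speed v = 19.38 mm/s = 0.01938 m/s. Path length L = v·t = 0.01938 m/s × 156.5 s = 3.033 m.
Convert: Hardness H = 286.8 MPa = 2.868e+08 Pa.
Convert: Pin diameter d = 22.48 mm = 0.02248 m. Contact area A = π·d²/4 = π·(0.02248 m)²/4 = 3.969e-04 m².
In SI base units, W = 508.9 N, H = 2.868e+08 Pa, K = 3.033e-05.
By Archard's law, V = K·W·L/H = 3.033e-05 · 508.9 · 3.033 / 2.868e+08 = 1.632e-10 m³.
Depth h = V/A = 1.632e-10 / 3.969e-04 = 4.113e-07 m.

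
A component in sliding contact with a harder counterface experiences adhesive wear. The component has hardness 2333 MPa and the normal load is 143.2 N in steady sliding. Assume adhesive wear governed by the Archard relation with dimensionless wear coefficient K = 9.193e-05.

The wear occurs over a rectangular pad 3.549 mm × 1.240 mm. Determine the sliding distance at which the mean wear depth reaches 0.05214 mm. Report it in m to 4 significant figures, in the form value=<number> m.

value=40.66 m

All working math holds full precision — quoted intermediates are rounded; rounded once at the end to four significant figures.
Convert: Hardness H = 2333 MPa = 2.333e+09 Pa.
Convert: Pad sides 3.549 mm × 1.240 mm = 0.003549 m × 0.001240 m. Contact area A = 0.003549 m × 0.001240 m = 4.401e-06 m².
Convert: Depth limit h_lim = 0.05214 mm = 5.214e-05 m.
SI base units throughout: W = 143.2 N, H = 2.333e+09 Pa, K = 9.193e-05.
Allowed volume V_lim = h_lim·A = 5.214e-05 · 4.401e-06 = 2.295e-10 m³.
Thus life L = V_lim·H/(K·W) = 2.295e-10 · 2.333e+09 / (9.193e-05 · 143.2) = 40.66 m.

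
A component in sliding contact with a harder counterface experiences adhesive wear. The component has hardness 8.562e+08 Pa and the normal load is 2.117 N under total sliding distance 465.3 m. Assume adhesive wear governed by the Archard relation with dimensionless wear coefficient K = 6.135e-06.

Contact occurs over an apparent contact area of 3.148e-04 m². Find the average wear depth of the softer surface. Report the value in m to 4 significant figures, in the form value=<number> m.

value=2.242e-08 m

Displayed values are rounded. All arithmetic carries full precision, and one final rounding, at four significant figures.
Restated in SI base units: W = 2.117 N, H = 8.562e+08 Pa, K = 6.135e-06.
The Archard volume V = K·W·L/H = 6.135e-06 · 2.117 · 465.3 / 8.562e+08 = 7.058e-12 m³.
Depth h = V/A = 7.058e-12 / 3.148e-04 = 2.242e-08 m.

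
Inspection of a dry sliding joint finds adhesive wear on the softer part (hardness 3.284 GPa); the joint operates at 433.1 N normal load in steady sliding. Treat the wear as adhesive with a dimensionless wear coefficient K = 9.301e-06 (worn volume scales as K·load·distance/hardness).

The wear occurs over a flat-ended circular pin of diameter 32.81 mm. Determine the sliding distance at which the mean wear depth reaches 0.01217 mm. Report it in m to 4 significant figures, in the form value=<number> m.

value=8388 m

Displayed values are rounded; each operation keeps full float precision, and one last rounding: 4 significant digits.
Convert: Hardness H = 3.284 GPa = 3.284e+09 Pa.
Convert: Pin diameter d = 32.81 mm = 0.03281 m. Contact area A = π·d²/4 = π·(0.03281 m)²/4 = 8.455e-04 m².
Convert: Depth limit h_lim = 0.01217 mm = 1.217e-05 m.
As SI base values: W = 433.1 N, H = 3.284e+09 Pa, K = 9.301e-06.
Permissible volume V_lim = h_lim·A = 1.217e-05 · 8.455e-04 = 1.029e-08 m³.
Life L = V_lim·H/(K·W) = 1.029e-08 · 3.284e+09 / (9.301e-06 · 433.1) = 8388 m.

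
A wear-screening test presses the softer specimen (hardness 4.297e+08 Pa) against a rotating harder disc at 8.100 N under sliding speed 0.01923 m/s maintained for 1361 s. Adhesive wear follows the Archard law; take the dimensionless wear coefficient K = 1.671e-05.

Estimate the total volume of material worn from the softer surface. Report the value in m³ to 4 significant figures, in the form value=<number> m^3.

value=8.244e-12 m^3

Intermediate values are shown rounded; each operation holds full float precision. Rounded once at the end to four significant digits.
Distance covered L = v·t = 0.01923 m/s × 1361 s = 26.17 m.
Collected in SI base units: W = 8.100 N, H = 4.297e+08 Pa, K = 1.671e-05.
Volume removed: V = K·W·L/H = 1.671e-05 · 8.100 · 26.17 / 4.297e+08 = 8.244e-12 m³.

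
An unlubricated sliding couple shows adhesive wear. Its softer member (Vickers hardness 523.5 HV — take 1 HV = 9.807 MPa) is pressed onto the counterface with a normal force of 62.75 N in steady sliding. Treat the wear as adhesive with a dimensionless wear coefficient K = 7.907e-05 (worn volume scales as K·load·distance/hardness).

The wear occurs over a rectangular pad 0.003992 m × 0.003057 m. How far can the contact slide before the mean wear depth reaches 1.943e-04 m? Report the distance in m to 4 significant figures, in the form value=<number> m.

value=2454 m

Intermediate values are printed rounded, and the computation carries full precision — rounded once at the end: four significant digits.
Convert: Hardness H = 523.5 HV × 9.807 MPa/HV = 5134 MPa = 5.134e+09 Pa.
Convert: Contact area A = 0.003992 m × 0.003057 m = 1.220e-05 m².
Working in SI base units: W = 62.75 N, H = 5.134e+09 Pa, K = 7.907e-05.
Limit volume V_lim = h_lim·A = 1.943e-04 · 1.220e-05 = 2.371e-09 m³.
Life L = V_lim·H/(K·W) = 2.371e-09 · 5.134e+09 / (7.907e-05 · 62.75) = 2454 m.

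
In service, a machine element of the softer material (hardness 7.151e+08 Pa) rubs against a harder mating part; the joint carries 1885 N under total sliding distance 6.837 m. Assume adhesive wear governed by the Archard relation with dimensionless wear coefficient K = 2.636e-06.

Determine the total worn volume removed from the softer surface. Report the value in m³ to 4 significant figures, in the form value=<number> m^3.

value=4.751e-11 m^3

The intermediates are displayed rounded. Every step holds exact precision, and rounded just once: 4 significant digits.
Expressed in SI base units: W = 1885 N, H = 7.151e+08 Pa, K = 2.636e-06.
Archard volume V = K·W·L/H = 2.636e-06 · 1885 · 6.837 / 7.151e+08 = 4.751e-11 m³.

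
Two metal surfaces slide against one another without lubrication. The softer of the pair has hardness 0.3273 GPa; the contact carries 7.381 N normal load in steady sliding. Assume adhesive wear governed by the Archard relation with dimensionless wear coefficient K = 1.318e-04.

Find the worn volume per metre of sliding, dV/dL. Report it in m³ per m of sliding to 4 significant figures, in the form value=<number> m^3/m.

All working math maintains full float precision; displayed values are rounded; a lone final rounding, at 4 significant digits.
Convert: Hardness H = 0.3273 GPa = 3.273e+08 Pa.
As SI base values: W = 7.381 N, H = 3.273e+08 Pa, K = 1.318e-04.
Sliding wear rate dV/dL = K·W/H, so: 1.318e-04 · 7.381 / 3.273e+08 = 2.972e-12 m³/m.

value=2.972e-12 m^3/m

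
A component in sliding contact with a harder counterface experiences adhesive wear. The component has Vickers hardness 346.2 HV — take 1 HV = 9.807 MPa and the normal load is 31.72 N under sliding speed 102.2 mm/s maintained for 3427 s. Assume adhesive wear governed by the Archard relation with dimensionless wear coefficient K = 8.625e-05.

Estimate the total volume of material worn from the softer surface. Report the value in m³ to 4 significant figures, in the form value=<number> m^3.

value=2.822e-10 m^3

The intermediates are displayed rounded. The computation carries exact precision. Rounded once at the end to 4 significant figures.
Convert: Sliding speed v = 102.2 mm/s = 0.1022 m/s. Sliding distance L = v·t = 0.1022 m/s × 3427 s = 350.2 m.
Convert: Hardness H = 346.2 HV × 9.807 MPa/HV = 3395 MPa = 3.395e+09 Pa.
Collected in SI base units: W = 31.72 N, H = 3.395e+09 Pa, K = 8.625e-05.
Apply Archard: V = K·W·L/H = 8.625e-05 · 31.72 · 350.2 / 3.395e+09 = 2.822e-10 m³.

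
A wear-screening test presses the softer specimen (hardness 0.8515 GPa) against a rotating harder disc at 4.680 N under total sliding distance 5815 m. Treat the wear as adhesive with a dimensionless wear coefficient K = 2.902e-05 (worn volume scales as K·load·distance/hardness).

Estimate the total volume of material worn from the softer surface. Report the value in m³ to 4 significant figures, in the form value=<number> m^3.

The computation holds full precision; intermediates are shown rounded; rounded just once, at 4 significant digits.
Hardness H = 0.8515 GPa = 8.515e+08 Pa.
In SI base units: W = 4.680 N, H = 8.515e+08 Pa, K = 2.902e-05.
Archard volume V = K·W·L/H = 2.902e-05 · 4.680 · 5815 / 8.515e+08 = 9.275e-10 m³.

value=9.275e-10 m^3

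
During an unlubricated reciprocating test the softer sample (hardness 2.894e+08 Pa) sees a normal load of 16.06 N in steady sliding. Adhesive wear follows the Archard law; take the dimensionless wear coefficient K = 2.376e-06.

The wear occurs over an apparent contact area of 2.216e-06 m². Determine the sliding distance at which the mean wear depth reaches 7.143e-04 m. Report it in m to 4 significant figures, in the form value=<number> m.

value=1.200e+04 m

All arithmetic holds full float precision. Intermediate values appear rounded. Rounded once at the end: four significant figures.
Expressed in SI base units: W = 16.06 N, H = 2.894e+08 Pa, K = 2.376e-06.
Permissible volume V_lim = h_lim·A = 7.143e-04 · 2.216e-06 = 1.583e-09 m³.
Thus life L = V_lim·H/(K·W) = 1.583e-09 · 2.894e+08 / (2.376e-06 · 16.06) = 1.200e+04 m.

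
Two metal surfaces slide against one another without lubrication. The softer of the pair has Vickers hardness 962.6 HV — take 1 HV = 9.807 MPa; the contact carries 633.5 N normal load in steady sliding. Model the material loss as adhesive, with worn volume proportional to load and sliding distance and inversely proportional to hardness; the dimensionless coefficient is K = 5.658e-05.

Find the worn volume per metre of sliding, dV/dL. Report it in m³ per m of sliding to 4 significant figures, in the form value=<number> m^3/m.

value=3.797e-12 m^3/m

All arithmetic maintains full precision, and intermediate values are displayed rounded; one last rounding, at 4 significant digits.
Hardness H = 962.6 HV × 9.807 MPa/HV = 9440 MPa = 9.440e+09 Pa.
Restated in SI base units: W = 633.5 N, H = 9.440e+09 Pa, K = 5.658e-05.
Wear rate dV/dL = K·W/H (no L dependence): 5.658e-05 · 633.5 / 9.440e+09 = 3.797e-12 m³/m.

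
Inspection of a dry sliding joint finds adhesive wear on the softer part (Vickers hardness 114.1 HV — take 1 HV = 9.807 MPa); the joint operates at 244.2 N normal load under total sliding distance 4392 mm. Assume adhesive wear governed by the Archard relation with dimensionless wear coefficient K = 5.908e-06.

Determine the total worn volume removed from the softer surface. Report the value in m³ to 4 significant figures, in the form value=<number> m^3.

All arithmetic holds full precision — quoted intermediates are rounded; one final rounding to 4 significant digits.
Path length L = 4392 mm = 4.392 m.
Hardness H = 114.1 HV × 9.807 MPa/HV = 1119 MPa = 1.119e+09 Pa.
Working in SI base units: W = 244.2 N, H = 1.119e+09 Pa, K = 5.908e-06.
Volume removed: V = K·W·L/H = 5.908e-06 · 244.2 · 4.392 / 1.119e+09 = 5.663e-12 m³.

value=5.663e-12 m^3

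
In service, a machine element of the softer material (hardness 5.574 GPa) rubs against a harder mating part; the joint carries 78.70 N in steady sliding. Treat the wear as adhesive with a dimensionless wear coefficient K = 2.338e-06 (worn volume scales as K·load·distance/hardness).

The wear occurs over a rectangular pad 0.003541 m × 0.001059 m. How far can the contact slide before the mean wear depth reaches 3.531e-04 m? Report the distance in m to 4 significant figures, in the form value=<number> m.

The computation keeps full float precision; the intermediates are displayed rounded, and a single final rounding, at four significant figures.
Hardness H = 5.574 GPa = 5.574e+09 Pa.
Contact area A = 0.003541 m × 0.001059 m = 3.750e-06 m².
In SI base units: W = 78.70 N, H = 5.574e+09 Pa, K = 2.338e-06.
Volume at the limit: V_lim = h_lim·A = 3.531e-04 · 3.750e-06 = 1.324e-09 m³.
Thus life L = V_lim·H/(K·W) = 1.324e-09 · 5.574e+09 / (2.338e-06 · 78.70) = 4.011e+04 m.

value=4.011e+04 m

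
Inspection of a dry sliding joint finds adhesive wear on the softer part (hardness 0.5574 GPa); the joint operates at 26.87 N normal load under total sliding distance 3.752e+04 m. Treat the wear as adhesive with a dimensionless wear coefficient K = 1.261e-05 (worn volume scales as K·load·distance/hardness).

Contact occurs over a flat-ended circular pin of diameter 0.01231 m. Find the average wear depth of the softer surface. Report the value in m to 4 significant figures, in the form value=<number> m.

value=1.916e-04 m

Printed values are rounded — the algebra maintains full float precision — one final rounding, at four significant digits.
Convert: Hardness H = 0.5574 GPa = 5.574e+08 Pa.
Convert: Contact area A = π·d²/4 = π·(0.01231 m)²/4 = 1.190e-04 m².
Restated in SI base units: W = 26.87 N, H = 5.574e+08 Pa, K = 1.261e-05.
Volume removed: V = K·W·L/H = 1.261e-05 · 26.87 · 3.752e+04 / 5.574e+08 = 2.281e-08 m³.
Depth h = V/A = 2.281e-08 / 1.190e-04 = 1.916e-04 m.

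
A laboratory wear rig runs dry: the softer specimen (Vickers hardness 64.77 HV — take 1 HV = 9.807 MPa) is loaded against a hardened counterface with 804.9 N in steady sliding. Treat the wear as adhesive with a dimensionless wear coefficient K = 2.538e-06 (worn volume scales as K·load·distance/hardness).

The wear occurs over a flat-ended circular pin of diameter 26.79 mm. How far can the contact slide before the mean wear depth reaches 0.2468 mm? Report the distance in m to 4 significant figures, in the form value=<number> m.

The intermediates appear rounded, and all arithmetic runs at exact precision, and rounded just once: 4 significant digits.
Hardness H = 64.77 HV × 9.807 MPa/HV = 635.2 MPa = 6.352e+08 Pa.
Pin diameter d = 26.79 mm = 0.02679 m. Contact area A = π·d²/4 = π·(0.02679 m)²/4 = 5.637e-04 m².
Depth limit h_lim = 0.2468 mm = 2.468e-04 m.
As SI base values: W = 804.9 N, H = 6.352e+08 Pa, K = 2.538e-06.
Wearable volume V_lim = h_lim·A = 2.468e-04 · 5.637e-04 = 1.391e-07 m³.
Life L = V_lim·H/(K·W) = 1.391e-07 · 6.352e+08 / (2.538e-06 · 804.9) = 4.326e+04 m.

value=4.326e+04 m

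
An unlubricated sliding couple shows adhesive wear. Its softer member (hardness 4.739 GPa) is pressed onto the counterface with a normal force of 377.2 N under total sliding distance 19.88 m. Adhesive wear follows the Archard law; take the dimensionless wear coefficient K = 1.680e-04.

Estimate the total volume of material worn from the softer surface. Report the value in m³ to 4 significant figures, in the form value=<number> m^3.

Intermediates are shown rounded, and every step carries exact precision. Rounded just once: 4 significant figures.
Hardness H = 4.739 GPa = 4.739e+09 Pa.
Working in SI base units: W = 377.2 N, H = 4.739e+09 Pa, K = 1.680e-04.
Wear volume V = K·W·L/H = 1.680e-04 · 377.2 · 19.88 / 4.739e+09 = 2.658e-10 m³.

value=2.658e-10 m^3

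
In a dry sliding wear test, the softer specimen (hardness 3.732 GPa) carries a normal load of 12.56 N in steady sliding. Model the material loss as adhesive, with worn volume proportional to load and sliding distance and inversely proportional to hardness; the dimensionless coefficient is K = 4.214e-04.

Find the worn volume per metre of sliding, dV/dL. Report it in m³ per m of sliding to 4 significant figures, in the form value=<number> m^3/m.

All working math runs at full precision; intermediate values appear rounded, and one last rounding to 4 significant digits.
Hardness H = 3.732 GPa = 3.732e+09 Pa.
Collected in SI base units: W = 12.56 N, H = 3.732e+09 Pa, K = 4.214e-04.
Volumetric rate dV/dL = K·W/H: 4.214e-04 · 12.56 / 3.732e+09 = 1.418e-12 m³/m.

value=1.418e-12 m^3/m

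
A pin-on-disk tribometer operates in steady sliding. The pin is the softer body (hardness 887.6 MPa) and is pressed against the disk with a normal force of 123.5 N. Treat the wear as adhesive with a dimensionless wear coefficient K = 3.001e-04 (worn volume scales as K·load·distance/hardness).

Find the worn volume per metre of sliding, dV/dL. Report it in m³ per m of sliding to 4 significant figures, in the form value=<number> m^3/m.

value=4.176e-11 m^3/m

The computation holds full float precision; intermediate values are printed rounded, and a lone final rounding: four significant digits.
Convert: Hardness H = 887.6 MPa = 8.876e+08 Pa.
Restated in SI base units: W = 123.5 N, H = 8.876e+08 Pa, K = 3.001e-04.
Sliding wear rate dV/dL = K·W/H, so: 3.001e-04 · 123.5 / 8.876e+08 = 4.176e-11 m³/m.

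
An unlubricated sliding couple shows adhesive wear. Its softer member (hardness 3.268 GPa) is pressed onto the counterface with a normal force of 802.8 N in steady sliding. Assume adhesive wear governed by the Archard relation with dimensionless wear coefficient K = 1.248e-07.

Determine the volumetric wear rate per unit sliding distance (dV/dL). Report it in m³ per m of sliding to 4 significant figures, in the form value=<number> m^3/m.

The intermediates appear rounded — the algebra carries exact precision, and a single final rounding, at 4 significant figures.
Convert: Hardness H = 3.268 GPa = 3.268e+09 Pa.
In SI base units, W = 802.8 N, H = 3.268e+09 Pa, K = 1.248e-07.
Rate of wear dV/dL = K·W/H, per unit distance: 1.248e-07 · 802.8 / 3.268e+09 = 3.066e-14 m³/m.

value=3.066e-14 m^3/m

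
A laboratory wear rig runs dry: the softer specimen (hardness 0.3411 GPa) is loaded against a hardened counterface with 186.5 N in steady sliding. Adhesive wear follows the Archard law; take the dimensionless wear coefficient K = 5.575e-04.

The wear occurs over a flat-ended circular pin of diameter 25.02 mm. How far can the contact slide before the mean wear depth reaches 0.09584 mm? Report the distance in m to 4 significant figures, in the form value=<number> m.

Intermediate values are shown rounded, and every step holds full precision. Rounded once at the end, at four significant digits.
Hardness H = 0.3411 GPa = 3.411e+08 Pa.
Pin diameter d = 25.02 mm = 0.02502 m. Contact area A = π·d²/4 = π·(0.02502 m)²/4 = 4.917e-04 m².
Depth limit h_lim = 0.09584 mm = 9.584e-05 m.
In SI base units: W = 186.5 N, H = 3.411e+08 Pa, K = 5.575e-04.
Wearable volume V_lim = h_lim·A = 9.584e-05 · 4.917e-04 = 4.712e-08 m³.
Sliding life L = V_lim·H/(K·W) = 4.712e-08 · 3.411e+08 / (5.575e-04 · 186.5) = 154.6 m.

value=154.6 m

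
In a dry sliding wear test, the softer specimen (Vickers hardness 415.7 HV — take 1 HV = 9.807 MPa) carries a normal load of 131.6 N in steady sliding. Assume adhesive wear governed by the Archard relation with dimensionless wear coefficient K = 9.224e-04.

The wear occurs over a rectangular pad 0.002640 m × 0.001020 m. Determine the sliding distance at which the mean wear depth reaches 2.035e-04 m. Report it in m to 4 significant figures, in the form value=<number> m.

value=18.40 m

All arithmetic holds full precision, and intermediates are shown rounded; a lone final rounding: 4 significant figures.
Hardness H = 415.7 HV × 9.807 MPa/HV = 4077 MPa = 4.077e+09 Pa.
Contact area A = 0.002640 m × 0.001020 m = 2.693e-06 m².
Collected in SI base units: W = 131.6 N, H = 4.077e+09 Pa, K = 9.224e-04.
Limit volume V_lim = h_lim·A = 2.035e-04 · 2.693e-06 = 5.480e-10 m³.
Thus life L = V_lim·H/(K·W) = 5.480e-10 · 4.077e+09 / (9.224e-04 · 131.6) = 18.40 m.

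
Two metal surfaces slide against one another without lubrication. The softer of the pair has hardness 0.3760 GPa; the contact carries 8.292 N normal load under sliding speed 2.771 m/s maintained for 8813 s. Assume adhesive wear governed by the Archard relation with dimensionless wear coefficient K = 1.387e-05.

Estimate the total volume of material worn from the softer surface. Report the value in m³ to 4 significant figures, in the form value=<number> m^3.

value=7.470e-09 m^3

The algebra maintains full precision; intermediate values are printed rounded — one final rounding, at 4 significant figures.
Distance L = v·t = 2.771 m/s × 8813 s = 2.442e+04 m.
Hardness H = 0.3760 GPa = 3.760e+08 Pa.
Collected in SI base units: W = 8.292 N, H = 3.760e+08 Pa, K = 1.387e-05.
Apply Archard: V = K·W·L/H = 1.387e-05 · 8.292 · 2.442e+04 / 3.760e+08 = 7.470e-09 m³.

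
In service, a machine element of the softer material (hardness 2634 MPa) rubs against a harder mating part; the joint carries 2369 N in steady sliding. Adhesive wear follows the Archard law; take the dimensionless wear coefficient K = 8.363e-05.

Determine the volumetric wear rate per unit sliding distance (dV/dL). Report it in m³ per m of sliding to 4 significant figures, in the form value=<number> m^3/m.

Intermediates appear rounded; the computation keeps full float precision, and rounded once at the end: 4 significant digits.
Hardness H = 2634 MPa = 2.634e+09 Pa.
SI base units throughout: W = 2369 N, H = 2.634e+09 Pa, K = 8.363e-05.
Sliding wear rate dV/dL = K·W/H, per unit distance: 8.363e-05 · 2369 / 2.634e+09 = 7.522e-11 m³/m.

value=7.522e-11 m^3/m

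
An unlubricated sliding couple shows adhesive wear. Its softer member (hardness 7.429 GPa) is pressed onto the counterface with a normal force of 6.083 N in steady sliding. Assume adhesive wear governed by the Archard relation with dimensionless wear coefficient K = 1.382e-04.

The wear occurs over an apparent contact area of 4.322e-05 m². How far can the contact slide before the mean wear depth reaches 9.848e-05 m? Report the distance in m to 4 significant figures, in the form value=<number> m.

The algebra maintains full precision — the intermediates are displayed rounded; one final rounding, at 4 significant digits.
Hardness H = 7.429 GPa = 7.429e+09 Pa.
In SI base units: W = 6.083 N, H = 7.429e+09 Pa, K = 1.382e-04.
Allowed volume V_lim = h_lim·A = 9.848e-05 · 4.322e-05 = 4.256e-09 m³.
Thus life L = V_lim·H/(K·W) = 4.256e-09 · 7.429e+09 / (1.382e-04 · 6.083) = 3.761e+04 m.

value=3.761e+04 m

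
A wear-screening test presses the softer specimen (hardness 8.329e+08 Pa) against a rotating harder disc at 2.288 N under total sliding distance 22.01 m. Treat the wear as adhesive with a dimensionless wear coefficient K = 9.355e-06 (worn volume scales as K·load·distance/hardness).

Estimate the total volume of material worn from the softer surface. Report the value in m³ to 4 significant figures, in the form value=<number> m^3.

The intermediates are shown rounded; the algebra holds exact precision. Rounded once at the end to 4 significant figures.
As SI base values: W = 2.288 N, H = 8.329e+08 Pa, K = 9.355e-06.
Wear volume V = K·W·L/H = 9.355e-06 · 2.288 · 22.01 / 8.329e+08 = 5.656e-13 m³.

value=5.656e-13 m^3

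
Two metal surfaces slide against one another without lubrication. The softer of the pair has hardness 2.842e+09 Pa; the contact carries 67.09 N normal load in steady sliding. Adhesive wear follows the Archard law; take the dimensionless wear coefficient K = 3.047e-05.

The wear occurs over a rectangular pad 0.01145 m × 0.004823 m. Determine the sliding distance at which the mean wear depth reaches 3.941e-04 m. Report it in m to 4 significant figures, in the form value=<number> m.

Intermediates are shown rounded; every step runs at full precision; one final rounding to four significant digits.
Convert: Contact area A = 0.01145 m × 0.004823 m = 5.522e-05 m².
Restated in SI base units: W = 67.09 N, H = 2.842e+09 Pa, K = 3.047e-05.
Allowed volume V_lim = h_lim·A = 3.941e-04 · 5.522e-05 = 2.176e-08 m³.
Thus life L = V_lim·H/(K·W) = 2.176e-08 · 2.842e+09 / (3.047e-05 · 67.09) = 3.026e+04 m.

value=3.026e+04 m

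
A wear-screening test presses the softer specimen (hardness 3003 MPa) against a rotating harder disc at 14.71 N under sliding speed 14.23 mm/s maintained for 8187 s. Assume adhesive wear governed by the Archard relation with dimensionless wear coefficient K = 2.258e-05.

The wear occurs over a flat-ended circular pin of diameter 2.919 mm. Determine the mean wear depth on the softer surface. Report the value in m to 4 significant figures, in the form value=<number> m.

value=1.926e-06 m

All arithmetic maintains full float precision. Intermediate values are printed rounded; rounded just once: 4 significant digits.
Sliding speed v = 14.23 mm/s = 0.01423 m/s. Path length L = v·t = 0.01423 m/s × 8187 s = 116.5 m.
Hardness H = 3003 MPa = 3.003e+09 Pa.
Pin diameter d = 2.919 mm = 0.002919 m. Contact area A = π·d²/4 = π·(0.002919 m)²/4 = 6.692e-06 m².
Collected in SI base units: W = 14.71 N, H = 3.003e+09 Pa, K = 2.258e-05.
Wear volume V = K·W·L/H = 2.258e-05 · 14.71 · 116.5 / 3.003e+09 = 1.289e-11 m³.
Depth h = V/A = 1.289e-11 / 6.692e-06 = 1.926e-06 m.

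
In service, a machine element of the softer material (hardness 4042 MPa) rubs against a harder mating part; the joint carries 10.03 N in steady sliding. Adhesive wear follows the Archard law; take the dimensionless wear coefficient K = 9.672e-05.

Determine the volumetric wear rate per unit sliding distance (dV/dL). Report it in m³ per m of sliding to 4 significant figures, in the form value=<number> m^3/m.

Intermediate values are displayed rounded — all arithmetic carries full float precision; rounded once at the end, at four significant digits.
Convert: Hardness H = 4042 MPa = 4.042e+09 Pa.
In SI base units, W = 10.03 N, H = 4.042e+09 Pa, K = 9.672e-05.
Wear rate dV/dL = K·W/H, per unit distance: 9.672e-05 · 10.03 / 4.042e+09 = 2.400e-13 m³/m.

value=2.400e-13 m^3/m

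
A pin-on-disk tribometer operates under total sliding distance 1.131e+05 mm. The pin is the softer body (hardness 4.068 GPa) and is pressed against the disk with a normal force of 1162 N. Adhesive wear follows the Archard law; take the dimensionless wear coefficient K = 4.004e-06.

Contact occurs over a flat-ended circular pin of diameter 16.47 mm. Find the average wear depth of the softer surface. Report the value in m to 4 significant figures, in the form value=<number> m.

Every step maintains full precision. Intermediates are displayed rounded; rounded just once: four significant figures.
Convert: The distance L = 1.131e+05 mm = 113.1 m.
Convert: Hardness H = 4.068 GPa = 4.068e+09 Pa.
Convert: Pin diameter d = 16.47 mm = 0.01647 m. Contact area A = π·d²/4 = π·(0.01647 m)²/4 = 2.130e-04 m².
Working in SI base units: W = 1162 N, H = 4.068e+09 Pa, K = 4.004e-06.
Archard relation: V = K·W·L/H = 4.004e-06 · 1162 · 113.1 / 4.068e+09 = 1.294e-10 m³.
Mean wear depth h = V/A = 1.294e-10 / 2.130e-04 = 6.072e-07 m.

value=6.072e-07 m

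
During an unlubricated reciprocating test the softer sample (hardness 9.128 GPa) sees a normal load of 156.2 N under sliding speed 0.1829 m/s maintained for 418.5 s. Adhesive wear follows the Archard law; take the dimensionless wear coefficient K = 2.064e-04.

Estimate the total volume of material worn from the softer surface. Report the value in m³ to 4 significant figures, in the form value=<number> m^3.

value=2.703e-10 m^3

The computation runs at exact precision — displayed values are rounded. Rounded just once: four significant figures.
Total distance L = v·t = 0.1829 m/s × 418.5 s = 76.54 m.
Hardness H = 9.128 GPa = 9.128e+09 Pa.
SI base units throughout: W = 156.2 N, H = 9.128e+09 Pa, K = 2.064e-04.
Worn volume V = K·W·L/H = 2.064e-04 · 156.2 · 76.54 / 9.128e+09 = 2.703e-10 m³.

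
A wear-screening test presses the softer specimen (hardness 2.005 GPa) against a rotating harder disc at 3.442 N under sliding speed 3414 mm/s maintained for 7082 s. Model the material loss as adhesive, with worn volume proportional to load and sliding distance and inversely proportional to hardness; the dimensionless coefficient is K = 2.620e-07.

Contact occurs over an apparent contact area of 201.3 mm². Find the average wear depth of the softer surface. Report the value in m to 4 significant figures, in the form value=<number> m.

value=5.402e-08 m

The intermediates are printed rounded, and every step keeps full float precision — a lone final rounding: 4 significant figures.
Sliding speed v = 3414 mm/s = 3.414 m/s. Total distance L = v·t = 3.414 m/s × 7082 s = 2.418e+04 m.
Hardness H = 2.005 GPa = 2.005e+09 Pa.
Contact area A = 201.3 mm² = 2.013e-04 m².
As SI base values: W = 3.442 N, H = 2.005e+09 Pa, K = 2.620e-07.
Volume removed: V = K·W·L/H = 2.620e-07 · 3.442 · 2.418e+04 / 2.005e+09 = 1.087e-11 m³.
Depth of wear h = V/A = 1.087e-11 / 2.013e-04 = 5.402e-08 m.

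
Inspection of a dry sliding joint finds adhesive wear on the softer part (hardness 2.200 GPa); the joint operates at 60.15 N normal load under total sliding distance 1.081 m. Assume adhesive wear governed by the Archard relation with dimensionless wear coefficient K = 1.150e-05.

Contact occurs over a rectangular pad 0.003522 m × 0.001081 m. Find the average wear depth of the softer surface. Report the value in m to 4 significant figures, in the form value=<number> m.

Intermediates are displayed rounded — the algebra runs at full float precision. Rounded just once: four significant figures.
Convert: Hardness H = 2.200 GPa = 2.200e+09 Pa.
Convert: Contact area A = 0.003522 m × 0.001081 m = 3.807e-06 m².
As SI base values: W = 60.15 N, H = 2.200e+09 Pa, K = 1.150e-05.
Archard relation: V = K·W·L/H = 1.150e-05 · 60.15 · 1.081 / 2.200e+09 = 3.399e-13 m³.
Depth h = V/A = 3.399e-13 / 3.807e-06 = 8.927e-08 m.

value=8.927e-08 m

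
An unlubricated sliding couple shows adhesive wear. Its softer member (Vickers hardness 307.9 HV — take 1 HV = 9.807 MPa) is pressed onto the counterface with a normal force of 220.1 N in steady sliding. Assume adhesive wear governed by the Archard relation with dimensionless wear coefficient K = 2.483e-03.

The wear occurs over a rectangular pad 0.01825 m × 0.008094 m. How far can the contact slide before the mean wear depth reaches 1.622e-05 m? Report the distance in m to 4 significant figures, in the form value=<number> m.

value=13.24 m

Each operation keeps full float precision — intermediates are displayed rounded, and a lone final rounding: 4 significant figures.
Hardness H = 307.9 HV × 9.807 MPa/HV = 3020 MPa = 3.020e+09 Pa.
Contact area A = 0.01825 m × 0.008094 m = 1.477e-04 m².
As SI base values: W = 220.1 N, H = 3.020e+09 Pa, K = 2.483e-03.
Wearable volume V_lim = h_lim·A = 1.622e-05 · 1.477e-04 = 2.396e-09 m³.
Inverting, life L = V_lim·H/(K·W) = 2.396e-09 · 3.020e+09 / (2.483e-03 · 220.1) = 13.24 m.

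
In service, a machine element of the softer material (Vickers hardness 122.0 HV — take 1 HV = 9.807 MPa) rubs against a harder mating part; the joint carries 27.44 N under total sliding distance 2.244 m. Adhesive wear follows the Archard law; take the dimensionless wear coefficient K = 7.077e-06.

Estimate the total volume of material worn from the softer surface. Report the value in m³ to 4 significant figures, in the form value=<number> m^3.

value=3.642e-13 m^3

Displayed values are rounded, and the algebra maintains full float precision. Rounded just once, at 4 significant figures.
Convert: Hardness H = 122.0 HV × 9.807 MPa/HV = 1196 MPa = 1.196e+09 Pa.
Restated in SI base units: W = 27.44 N, H = 1.196e+09 Pa, K = 7.077e-06.
The Archard volume V = K·W·L/H = 7.077e-06 · 27.44 · 2.244 / 1.196e+09 = 3.642e-13 m³.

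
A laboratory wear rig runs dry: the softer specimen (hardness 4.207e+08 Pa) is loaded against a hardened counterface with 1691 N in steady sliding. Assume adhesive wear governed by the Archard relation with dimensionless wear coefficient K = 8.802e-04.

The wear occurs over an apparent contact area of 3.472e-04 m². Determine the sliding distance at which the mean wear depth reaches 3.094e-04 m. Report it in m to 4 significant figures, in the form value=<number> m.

The computation runs at full float precision, and intermediate values appear rounded — rounded just once, at four significant figures.
Collected in SI base units: W = 1691 N, H = 4.207e+08 Pa, K = 8.802e-04.
Wearable volume V_lim = h_lim·A = 3.094e-04 · 3.472e-04 = 1.074e-07 m³.
So the life L = V_lim·H/(K·W) = 1.074e-07 · 4.207e+08 / (8.802e-04 · 1691) = 30.36 m.

value=30.36 m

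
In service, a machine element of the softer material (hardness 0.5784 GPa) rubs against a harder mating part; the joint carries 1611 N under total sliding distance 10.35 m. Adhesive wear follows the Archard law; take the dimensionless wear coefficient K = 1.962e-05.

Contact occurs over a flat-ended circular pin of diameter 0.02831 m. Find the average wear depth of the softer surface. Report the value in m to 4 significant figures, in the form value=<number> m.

Intermediates appear rounded — every step keeps exact precision, and a lone final rounding to four significant figures.
Hardness H = 0.5784 GPa = 5.784e+08 Pa.
Contact area A = π·d²/4 = π·(0.02831 m)²/4 = 6.295e-04 m².
Expressed in SI base units: W = 1611 N, H = 5.784e+08 Pa, K = 1.962e-05.
Volume removed: V = K·W·L/H = 1.962e-05 · 1611 · 10.35 / 5.784e+08 = 5.656e-10 m³.
Wear depth h = V/A = 5.656e-10 / 6.295e-04 = 8.985e-07 m.

value=8.985e-07 m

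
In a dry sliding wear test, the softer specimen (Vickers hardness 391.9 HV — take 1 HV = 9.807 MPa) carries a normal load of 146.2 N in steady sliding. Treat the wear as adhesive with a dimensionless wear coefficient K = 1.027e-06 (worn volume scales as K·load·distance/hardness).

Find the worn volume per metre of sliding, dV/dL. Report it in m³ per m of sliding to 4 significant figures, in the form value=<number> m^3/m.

value=3.907e-14 m^3/m

Printed values are rounded — all arithmetic holds exact precision. Rounded once at the end, at four significant figures.
Hardness H = 391.9 HV × 9.807 MPa/HV = 3843 MPa = 3.843e+09 Pa.
As SI base values: W = 146.2 N, H = 3.843e+09 Pa, K = 1.027e-06.
Volumetric rate dV/dL = K·W/H (independent of L): 1.027e-06 · 146.2 / 3.843e+09 = 3.907e-14 m³/m.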